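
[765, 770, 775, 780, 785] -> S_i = 765 + 5*i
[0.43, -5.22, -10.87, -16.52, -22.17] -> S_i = 0.43 + -5.65*i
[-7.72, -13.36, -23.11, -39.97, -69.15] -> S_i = -7.72*1.73^i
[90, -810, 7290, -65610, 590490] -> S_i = 90*-9^i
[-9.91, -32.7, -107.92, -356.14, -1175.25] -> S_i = -9.91*3.30^i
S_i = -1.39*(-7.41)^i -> [-1.39, 10.3, -76.32, 565.55, -4190.71]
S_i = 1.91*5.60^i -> [1.91, 10.7, 59.9, 335.43, 1878.39]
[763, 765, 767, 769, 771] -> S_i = 763 + 2*i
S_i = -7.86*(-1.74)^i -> [-7.86, 13.68, -23.8, 41.41, -72.05]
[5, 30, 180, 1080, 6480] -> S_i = 5*6^i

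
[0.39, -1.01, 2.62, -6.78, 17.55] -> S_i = 0.39*(-2.59)^i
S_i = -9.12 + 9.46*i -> [-9.12, 0.34, 9.8, 19.26, 28.72]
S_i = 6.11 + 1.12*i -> [6.11, 7.23, 8.35, 9.47, 10.59]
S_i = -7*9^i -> [-7, -63, -567, -5103, -45927]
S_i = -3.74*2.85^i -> [-3.74, -10.66, -30.38, -86.58, -246.75]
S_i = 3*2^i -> [3, 6, 12, 24, 48]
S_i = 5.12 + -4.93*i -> [5.12, 0.19, -4.74, -9.67, -14.6]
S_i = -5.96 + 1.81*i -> [-5.96, -4.15, -2.34, -0.53, 1.28]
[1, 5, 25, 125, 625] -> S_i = 1*5^i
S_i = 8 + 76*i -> [8, 84, 160, 236, 312]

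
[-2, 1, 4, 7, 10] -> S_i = -2 + 3*i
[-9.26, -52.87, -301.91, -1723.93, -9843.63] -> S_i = -9.26*5.71^i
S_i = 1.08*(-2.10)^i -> [1.08, -2.27, 4.76, -10.0, 21.0]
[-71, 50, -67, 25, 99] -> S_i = Random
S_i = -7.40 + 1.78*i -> [-7.4, -5.62, -3.84, -2.06, -0.28]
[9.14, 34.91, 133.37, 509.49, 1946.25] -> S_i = 9.14*3.82^i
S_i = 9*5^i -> [9, 45, 225, 1125, 5625]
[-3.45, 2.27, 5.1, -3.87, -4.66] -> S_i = Random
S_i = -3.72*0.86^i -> [-3.72, -3.2, -2.75, -2.37, -2.03]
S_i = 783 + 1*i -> [783, 784, 785, 786, 787]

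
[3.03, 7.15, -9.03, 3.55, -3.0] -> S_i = Random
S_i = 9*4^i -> [9, 36, 144, 576, 2304]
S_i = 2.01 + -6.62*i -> [2.01, -4.61, -11.23, -17.85, -24.47]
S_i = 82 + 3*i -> [82, 85, 88, 91, 94]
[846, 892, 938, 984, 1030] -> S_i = 846 + 46*i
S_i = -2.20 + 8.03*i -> [-2.2, 5.83, 13.86, 21.89, 29.92]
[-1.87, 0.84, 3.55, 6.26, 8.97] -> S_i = -1.87 + 2.71*i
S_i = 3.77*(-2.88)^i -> [3.77, -10.86, 31.27, -90.06, 259.36]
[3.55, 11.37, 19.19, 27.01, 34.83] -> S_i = 3.55 + 7.82*i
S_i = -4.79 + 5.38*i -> [-4.79, 0.59, 5.97, 11.35, 16.73]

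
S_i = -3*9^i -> [-3, -27, -243, -2187, -19683]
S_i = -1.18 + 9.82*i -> [-1.18, 8.64, 18.46, 28.28, 38.1]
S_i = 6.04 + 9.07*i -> [6.04, 15.11, 24.18, 33.25, 42.32]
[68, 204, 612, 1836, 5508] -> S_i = 68*3^i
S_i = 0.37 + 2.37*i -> [0.37, 2.74, 5.11, 7.48, 9.85]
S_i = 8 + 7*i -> [8, 15, 22, 29, 36]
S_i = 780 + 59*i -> [780, 839, 898, 957, 1016]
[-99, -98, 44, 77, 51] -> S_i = Random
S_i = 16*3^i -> [16, 48, 144, 432, 1296]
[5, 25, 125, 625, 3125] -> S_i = 5*5^i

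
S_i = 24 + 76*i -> [24, 100, 176, 252, 328]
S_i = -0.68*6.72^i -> [-0.68, -4.57, -30.71, -206.36, -1386.71]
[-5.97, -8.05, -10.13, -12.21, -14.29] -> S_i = -5.97 + -2.08*i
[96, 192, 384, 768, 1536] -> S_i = 96*2^i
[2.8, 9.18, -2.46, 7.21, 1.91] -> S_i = Random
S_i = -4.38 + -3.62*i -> [-4.38, -8.0, -11.62, -15.24, -18.86]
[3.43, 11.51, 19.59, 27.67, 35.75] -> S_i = 3.43 + 8.08*i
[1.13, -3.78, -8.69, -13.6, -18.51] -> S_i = 1.13 + -4.91*i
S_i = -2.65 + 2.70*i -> [-2.65, 0.05, 2.75, 5.45, 8.15]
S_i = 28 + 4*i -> [28, 32, 36, 40, 44]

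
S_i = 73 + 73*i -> [73, 146, 219, 292, 365]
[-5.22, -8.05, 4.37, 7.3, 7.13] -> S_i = Random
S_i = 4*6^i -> [4, 24, 144, 864, 5184]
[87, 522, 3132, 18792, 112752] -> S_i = 87*6^i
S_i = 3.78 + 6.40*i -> [3.78, 10.18, 16.58, 22.98, 29.38]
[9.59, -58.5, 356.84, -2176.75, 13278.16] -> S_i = 9.59*(-6.10)^i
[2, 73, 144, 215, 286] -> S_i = 2 + 71*i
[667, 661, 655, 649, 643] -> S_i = 667 + -6*i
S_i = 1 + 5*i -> [1, 6, 11, 16, 21]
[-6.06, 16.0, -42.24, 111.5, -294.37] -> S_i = -6.06*(-2.64)^i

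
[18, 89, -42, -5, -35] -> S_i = Random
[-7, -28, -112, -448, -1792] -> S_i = -7*4^i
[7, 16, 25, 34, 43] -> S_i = 7 + 9*i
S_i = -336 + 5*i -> [-336, -331, -326, -321, -316]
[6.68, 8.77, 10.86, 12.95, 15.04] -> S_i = 6.68 + 2.09*i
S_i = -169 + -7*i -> [-169, -176, -183, -190, -197]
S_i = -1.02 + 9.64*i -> [-1.02, 8.62, 18.26, 27.9, 37.54]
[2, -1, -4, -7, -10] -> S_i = 2 + -3*i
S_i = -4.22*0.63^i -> [-4.22, -2.66, -1.67, -1.06, -0.66]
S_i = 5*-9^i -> [5, -45, 405, -3645, 32805]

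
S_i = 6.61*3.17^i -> [6.61, 20.95, 66.42, 210.56, 667.48]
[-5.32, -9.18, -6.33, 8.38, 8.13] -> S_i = Random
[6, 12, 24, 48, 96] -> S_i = 6*2^i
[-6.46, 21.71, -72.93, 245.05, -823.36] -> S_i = -6.46*(-3.36)^i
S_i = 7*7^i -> [7, 49, 343, 2401, 16807]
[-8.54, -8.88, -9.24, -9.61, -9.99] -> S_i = -8.54*1.04^i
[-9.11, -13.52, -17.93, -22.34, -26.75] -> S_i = -9.11 + -4.41*i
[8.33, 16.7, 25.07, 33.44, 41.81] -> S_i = 8.33 + 8.37*i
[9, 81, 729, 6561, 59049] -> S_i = 9*9^i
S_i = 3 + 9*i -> [3, 12, 21, 30, 39]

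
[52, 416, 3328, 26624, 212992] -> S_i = 52*8^i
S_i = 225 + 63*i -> [225, 288, 351, 414, 477]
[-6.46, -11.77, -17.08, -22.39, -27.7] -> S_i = -6.46 + -5.31*i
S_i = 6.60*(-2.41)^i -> [6.6, -15.91, 38.33, -92.38, 222.64]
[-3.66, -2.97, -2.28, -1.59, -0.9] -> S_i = -3.66 + 0.69*i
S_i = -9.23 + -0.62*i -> [-9.23, -9.85, -10.47, -11.09, -11.71]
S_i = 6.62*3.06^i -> [6.62, 20.26, 61.99, 189.68, 580.42]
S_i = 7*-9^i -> [7, -63, 567, -5103, 45927]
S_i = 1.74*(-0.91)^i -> [1.74, -1.58, 1.44, -1.31, 1.19]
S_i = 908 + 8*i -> [908, 916, 924, 932, 940]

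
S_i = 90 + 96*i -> [90, 186, 282, 378, 474]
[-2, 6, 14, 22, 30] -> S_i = -2 + 8*i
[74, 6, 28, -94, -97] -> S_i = Random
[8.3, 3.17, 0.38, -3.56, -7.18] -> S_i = Random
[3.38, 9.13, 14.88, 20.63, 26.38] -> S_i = 3.38 + 5.75*i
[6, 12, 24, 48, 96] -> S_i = 6*2^i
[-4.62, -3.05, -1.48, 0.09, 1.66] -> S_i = -4.62 + 1.57*i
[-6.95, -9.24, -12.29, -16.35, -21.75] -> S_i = -6.95*1.33^i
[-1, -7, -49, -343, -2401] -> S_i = -1*7^i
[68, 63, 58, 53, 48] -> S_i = 68 + -5*i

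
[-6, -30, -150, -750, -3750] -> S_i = -6*5^i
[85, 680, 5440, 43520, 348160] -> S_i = 85*8^i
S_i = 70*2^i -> [70, 140, 280, 560, 1120]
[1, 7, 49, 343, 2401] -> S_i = 1*7^i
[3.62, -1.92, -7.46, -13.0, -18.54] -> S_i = 3.62 + -5.54*i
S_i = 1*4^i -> [1, 4, 16, 64, 256]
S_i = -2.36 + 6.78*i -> [-2.36, 4.42, 11.2, 17.98, 24.76]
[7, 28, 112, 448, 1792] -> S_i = 7*4^i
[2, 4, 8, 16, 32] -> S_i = 2*2^i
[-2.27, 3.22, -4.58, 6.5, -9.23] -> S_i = -2.27*(-1.42)^i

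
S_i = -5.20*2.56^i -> [-5.2, -13.31, -34.08, -87.24, -223.34]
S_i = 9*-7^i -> [9, -63, 441, -3087, 21609]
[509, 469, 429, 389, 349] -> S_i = 509 + -40*i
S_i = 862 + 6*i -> [862, 868, 874, 880, 886]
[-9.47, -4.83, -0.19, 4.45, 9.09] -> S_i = -9.47 + 4.64*i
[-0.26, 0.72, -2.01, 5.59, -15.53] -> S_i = -0.26*(-2.78)^i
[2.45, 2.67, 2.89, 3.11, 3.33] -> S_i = 2.45 + 0.22*i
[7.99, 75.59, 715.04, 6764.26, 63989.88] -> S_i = 7.99*9.46^i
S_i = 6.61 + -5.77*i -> [6.61, 0.84, -4.93, -10.7, -16.47]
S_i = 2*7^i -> [2, 14, 98, 686, 4802]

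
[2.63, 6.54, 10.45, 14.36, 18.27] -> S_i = 2.63 + 3.91*i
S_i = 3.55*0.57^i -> [3.55, 2.02, 1.15, 0.66, 0.37]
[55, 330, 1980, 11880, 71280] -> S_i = 55*6^i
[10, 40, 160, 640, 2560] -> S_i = 10*4^i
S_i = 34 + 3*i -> [34, 37, 40, 43, 46]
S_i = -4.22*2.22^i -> [-4.22, -9.37, -20.8, -46.17, -102.5]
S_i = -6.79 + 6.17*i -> [-6.79, -0.62, 5.55, 11.72, 17.89]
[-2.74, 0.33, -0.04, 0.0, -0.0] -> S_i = -2.74*(-0.12)^i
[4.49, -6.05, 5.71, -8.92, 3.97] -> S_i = Random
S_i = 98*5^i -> [98, 490, 2450, 12250, 61250]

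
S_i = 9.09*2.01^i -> [9.09, 18.27, 36.72, 73.82, 148.37]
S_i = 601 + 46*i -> [601, 647, 693, 739, 785]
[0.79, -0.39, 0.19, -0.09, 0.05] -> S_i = 0.79*(-0.49)^i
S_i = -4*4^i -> [-4, -16, -64, -256, -1024]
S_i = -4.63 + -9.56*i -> [-4.63, -14.19, -23.75, -33.31, -42.87]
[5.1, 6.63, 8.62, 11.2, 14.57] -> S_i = 5.10*1.30^i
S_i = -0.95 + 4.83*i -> [-0.95, 3.88, 8.71, 13.54, 18.37]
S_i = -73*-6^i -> [-73, 438, -2628, 15768, -94608]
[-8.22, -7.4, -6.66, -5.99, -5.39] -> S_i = -8.22*0.90^i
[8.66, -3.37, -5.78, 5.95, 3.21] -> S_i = Random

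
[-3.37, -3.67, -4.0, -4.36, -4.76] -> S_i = -3.37*1.09^i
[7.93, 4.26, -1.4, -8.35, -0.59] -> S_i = Random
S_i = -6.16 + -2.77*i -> [-6.16, -8.93, -11.7, -14.47, -17.24]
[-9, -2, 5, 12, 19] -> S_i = -9 + 7*i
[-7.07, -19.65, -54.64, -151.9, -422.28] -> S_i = -7.07*2.78^i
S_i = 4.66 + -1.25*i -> [4.66, 3.41, 2.16, 0.91, -0.34]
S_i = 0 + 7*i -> [0, 7, 14, 21, 28]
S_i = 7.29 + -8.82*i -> [7.29, -1.53, -10.35, -19.17, -27.99]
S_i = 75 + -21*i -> [75, 54, 33, 12, -9]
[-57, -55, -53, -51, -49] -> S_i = -57 + 2*i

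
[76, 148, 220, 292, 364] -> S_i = 76 + 72*i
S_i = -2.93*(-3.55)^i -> [-2.93, 10.4, -36.93, 131.08, -465.35]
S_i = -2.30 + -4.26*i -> [-2.3, -6.56, -10.82, -15.08, -19.34]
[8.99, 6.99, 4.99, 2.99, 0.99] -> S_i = 8.99 + -2.00*i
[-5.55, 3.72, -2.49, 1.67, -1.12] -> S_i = -5.55*(-0.67)^i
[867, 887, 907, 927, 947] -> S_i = 867 + 20*i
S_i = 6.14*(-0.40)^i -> [6.14, -2.46, 0.98, -0.39, 0.16]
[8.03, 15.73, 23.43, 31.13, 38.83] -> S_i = 8.03 + 7.70*i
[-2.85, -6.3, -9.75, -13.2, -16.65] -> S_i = -2.85 + -3.45*i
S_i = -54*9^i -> [-54, -486, -4374, -39366, -354294]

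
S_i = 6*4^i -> [6, 24, 96, 384, 1536]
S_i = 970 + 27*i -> [970, 997, 1024, 1051, 1078]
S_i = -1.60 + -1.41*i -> [-1.6, -3.01, -4.42, -5.83, -7.24]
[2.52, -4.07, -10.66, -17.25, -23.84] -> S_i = 2.52 + -6.59*i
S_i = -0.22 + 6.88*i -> [-0.22, 6.66, 13.54, 20.42, 27.3]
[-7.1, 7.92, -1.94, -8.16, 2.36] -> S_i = Random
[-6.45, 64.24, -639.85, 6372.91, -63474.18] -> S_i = -6.45*(-9.96)^i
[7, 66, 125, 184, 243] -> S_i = 7 + 59*i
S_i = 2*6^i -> [2, 12, 72, 432, 2592]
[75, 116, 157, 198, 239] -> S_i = 75 + 41*i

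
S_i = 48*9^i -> [48, 432, 3888, 34992, 314928]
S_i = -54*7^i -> [-54, -378, -2646, -18522, -129654]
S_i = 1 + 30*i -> [1, 31, 61, 91, 121]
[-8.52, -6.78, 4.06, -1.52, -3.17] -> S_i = Random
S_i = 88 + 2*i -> [88, 90, 92, 94, 96]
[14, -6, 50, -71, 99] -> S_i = Random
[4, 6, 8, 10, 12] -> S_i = 4 + 2*i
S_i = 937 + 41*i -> [937, 978, 1019, 1060, 1101]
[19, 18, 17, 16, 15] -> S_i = 19 + -1*i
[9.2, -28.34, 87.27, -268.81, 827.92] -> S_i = 9.20*(-3.08)^i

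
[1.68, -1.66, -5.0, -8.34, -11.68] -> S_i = 1.68 + -3.34*i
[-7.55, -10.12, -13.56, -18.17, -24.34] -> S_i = -7.55*1.34^i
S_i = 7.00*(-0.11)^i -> [7.0, -0.77, 0.08, -0.01, 0.0]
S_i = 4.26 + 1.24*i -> [4.26, 5.5, 6.74, 7.98, 9.22]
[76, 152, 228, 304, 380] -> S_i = 76 + 76*i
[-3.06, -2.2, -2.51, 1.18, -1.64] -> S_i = Random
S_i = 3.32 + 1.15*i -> [3.32, 4.47, 5.62, 6.77, 7.92]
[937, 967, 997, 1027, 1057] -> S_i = 937 + 30*i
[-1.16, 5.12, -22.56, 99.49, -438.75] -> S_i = -1.16*(-4.41)^i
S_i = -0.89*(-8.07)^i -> [-0.89, 7.18, -57.96, 467.75, -3774.71]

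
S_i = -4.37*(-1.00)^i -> [-4.37, 4.37, -4.37, 4.37, -4.37]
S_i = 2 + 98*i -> [2, 100, 198, 296, 394]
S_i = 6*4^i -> [6, 24, 96, 384, 1536]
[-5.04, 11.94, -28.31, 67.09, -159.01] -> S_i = -5.04*(-2.37)^i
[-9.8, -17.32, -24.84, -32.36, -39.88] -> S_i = -9.80 + -7.52*i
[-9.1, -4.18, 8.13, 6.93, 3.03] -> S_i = Random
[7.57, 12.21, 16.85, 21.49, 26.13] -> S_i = 7.57 + 4.64*i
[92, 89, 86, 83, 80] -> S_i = 92 + -3*i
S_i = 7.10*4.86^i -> [7.1, 34.51, 167.7, 815.02, 3960.99]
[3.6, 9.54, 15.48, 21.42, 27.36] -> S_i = 3.60 + 5.94*i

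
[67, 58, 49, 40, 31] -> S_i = 67 + -9*i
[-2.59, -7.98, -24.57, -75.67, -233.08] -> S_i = -2.59*3.08^i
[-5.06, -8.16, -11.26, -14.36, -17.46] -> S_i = -5.06 + -3.10*i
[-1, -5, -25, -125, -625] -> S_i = -1*5^i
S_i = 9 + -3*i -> [9, 6, 3, 0, -3]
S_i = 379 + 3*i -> [379, 382, 385, 388, 391]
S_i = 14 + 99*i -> [14, 113, 212, 311, 410]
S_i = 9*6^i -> [9, 54, 324, 1944, 11664]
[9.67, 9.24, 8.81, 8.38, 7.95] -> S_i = 9.67 + -0.43*i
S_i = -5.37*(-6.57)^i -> [-5.37, 35.28, -231.8, 1522.9, -10005.43]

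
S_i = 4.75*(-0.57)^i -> [4.75, -2.71, 1.54, -0.88, 0.5]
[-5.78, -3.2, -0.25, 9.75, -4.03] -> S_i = Random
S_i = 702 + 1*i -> [702, 703, 704, 705, 706]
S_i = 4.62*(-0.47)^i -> [4.62, -2.17, 1.02, -0.48, 0.23]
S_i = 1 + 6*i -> [1, 7, 13, 19, 25]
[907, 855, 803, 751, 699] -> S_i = 907 + -52*i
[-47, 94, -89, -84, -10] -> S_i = Random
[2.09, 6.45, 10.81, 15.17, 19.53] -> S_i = 2.09 + 4.36*i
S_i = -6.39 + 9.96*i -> [-6.39, 3.57, 13.53, 23.49, 33.45]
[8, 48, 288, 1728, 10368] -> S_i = 8*6^i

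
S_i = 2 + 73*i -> [2, 75, 148, 221, 294]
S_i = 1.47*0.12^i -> [1.47, 0.18, 0.02, 0.0, 0.0]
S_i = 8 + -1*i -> [8, 7, 6, 5, 4]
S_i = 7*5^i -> [7, 35, 175, 875, 4375]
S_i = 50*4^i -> [50, 200, 800, 3200, 12800]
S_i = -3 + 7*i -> [-3, 4, 11, 18, 25]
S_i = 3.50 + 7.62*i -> [3.5, 11.12, 18.74, 26.36, 33.98]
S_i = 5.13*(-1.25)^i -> [5.13, -6.41, 8.02, -10.02, 12.52]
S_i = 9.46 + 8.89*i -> [9.46, 18.35, 27.24, 36.13, 45.02]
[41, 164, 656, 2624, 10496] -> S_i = 41*4^i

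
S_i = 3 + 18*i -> [3, 21, 39, 57, 75]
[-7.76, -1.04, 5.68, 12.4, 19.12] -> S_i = -7.76 + 6.72*i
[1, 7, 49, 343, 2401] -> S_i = 1*7^i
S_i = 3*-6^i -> [3, -18, 108, -648, 3888]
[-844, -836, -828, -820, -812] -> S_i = -844 + 8*i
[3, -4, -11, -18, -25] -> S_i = 3 + -7*i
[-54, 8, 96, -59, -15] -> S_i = Random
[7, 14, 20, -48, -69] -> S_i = Random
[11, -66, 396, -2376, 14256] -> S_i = 11*-6^i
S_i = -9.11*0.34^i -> [-9.11, -3.1, -1.05, -0.36, -0.12]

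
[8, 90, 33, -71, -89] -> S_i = Random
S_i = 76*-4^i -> [76, -304, 1216, -4864, 19456]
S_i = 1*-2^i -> [1, -2, 4, -8, 16]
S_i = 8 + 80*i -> [8, 88, 168, 248, 328]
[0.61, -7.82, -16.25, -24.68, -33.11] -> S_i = 0.61 + -8.43*i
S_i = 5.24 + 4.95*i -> [5.24, 10.19, 15.14, 20.09, 25.04]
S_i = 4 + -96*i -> [4, -92, -188, -284, -380]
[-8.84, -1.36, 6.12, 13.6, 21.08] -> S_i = -8.84 + 7.48*i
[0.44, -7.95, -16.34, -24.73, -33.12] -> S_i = 0.44 + -8.39*i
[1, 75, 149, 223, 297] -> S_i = 1 + 74*i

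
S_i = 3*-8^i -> [3, -24, 192, -1536, 12288]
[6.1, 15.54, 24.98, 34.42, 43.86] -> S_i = 6.10 + 9.44*i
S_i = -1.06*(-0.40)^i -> [-1.06, 0.42, -0.17, 0.07, -0.03]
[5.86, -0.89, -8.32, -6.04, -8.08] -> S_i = Random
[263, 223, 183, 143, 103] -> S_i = 263 + -40*i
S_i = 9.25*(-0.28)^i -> [9.25, -2.59, 0.73, -0.2, 0.06]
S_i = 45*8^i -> [45, 360, 2880, 23040, 184320]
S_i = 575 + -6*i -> [575, 569, 563, 557, 551]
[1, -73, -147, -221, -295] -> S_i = 1 + -74*i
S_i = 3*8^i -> [3, 24, 192, 1536, 12288]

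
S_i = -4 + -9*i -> [-4, -13, -22, -31, -40]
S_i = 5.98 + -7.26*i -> [5.98, -1.28, -8.54, -15.8, -23.06]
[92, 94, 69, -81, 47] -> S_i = Random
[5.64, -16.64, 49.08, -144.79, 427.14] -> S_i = 5.64*(-2.95)^i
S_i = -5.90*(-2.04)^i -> [-5.9, 12.04, -24.55, 50.09, -102.18]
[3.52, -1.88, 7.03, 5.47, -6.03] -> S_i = Random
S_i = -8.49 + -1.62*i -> [-8.49, -10.11, -11.73, -13.35, -14.97]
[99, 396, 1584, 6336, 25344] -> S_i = 99*4^i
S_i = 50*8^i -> [50, 400, 3200, 25600, 204800]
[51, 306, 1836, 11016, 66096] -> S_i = 51*6^i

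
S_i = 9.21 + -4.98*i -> [9.21, 4.23, -0.75, -5.73, -10.71]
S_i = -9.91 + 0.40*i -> [-9.91, -9.51, -9.11, -8.71, -8.31]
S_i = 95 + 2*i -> [95, 97, 99, 101, 103]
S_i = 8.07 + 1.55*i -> [8.07, 9.62, 11.17, 12.72, 14.27]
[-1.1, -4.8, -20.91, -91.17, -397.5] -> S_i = -1.10*4.36^i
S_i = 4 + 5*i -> [4, 9, 14, 19, 24]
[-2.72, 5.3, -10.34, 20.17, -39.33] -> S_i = -2.72*(-1.95)^i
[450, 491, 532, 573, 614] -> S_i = 450 + 41*i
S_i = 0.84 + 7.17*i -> [0.84, 8.01, 15.18, 22.35, 29.52]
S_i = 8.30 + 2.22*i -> [8.3, 10.52, 12.74, 14.96, 17.18]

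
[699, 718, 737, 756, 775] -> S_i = 699 + 19*i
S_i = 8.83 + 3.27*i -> [8.83, 12.1, 15.37, 18.64, 21.91]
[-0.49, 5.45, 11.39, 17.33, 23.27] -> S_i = -0.49 + 5.94*i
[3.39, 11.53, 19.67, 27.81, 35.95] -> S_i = 3.39 + 8.14*i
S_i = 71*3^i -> [71, 213, 639, 1917, 5751]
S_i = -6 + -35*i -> [-6, -41, -76, -111, -146]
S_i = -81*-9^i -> [-81, 729, -6561, 59049, -531441]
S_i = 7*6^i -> [7, 42, 252, 1512, 9072]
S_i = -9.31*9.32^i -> [-9.31, -86.77, -808.69, -7536.98, -70244.66]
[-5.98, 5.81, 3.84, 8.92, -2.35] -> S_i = Random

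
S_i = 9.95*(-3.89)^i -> [9.95, -38.71, 150.56, -585.7, 2278.36]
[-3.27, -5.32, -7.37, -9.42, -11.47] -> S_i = -3.27 + -2.05*i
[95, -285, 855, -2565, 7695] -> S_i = 95*-3^i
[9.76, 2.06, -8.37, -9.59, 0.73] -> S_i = Random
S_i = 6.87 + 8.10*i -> [6.87, 14.97, 23.07, 31.17, 39.27]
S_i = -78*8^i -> [-78, -624, -4992, -39936, -319488]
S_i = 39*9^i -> [39, 351, 3159, 28431, 255879]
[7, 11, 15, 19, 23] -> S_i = 7 + 4*i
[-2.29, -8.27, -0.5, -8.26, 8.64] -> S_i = Random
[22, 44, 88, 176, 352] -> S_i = 22*2^i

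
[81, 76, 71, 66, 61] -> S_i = 81 + -5*i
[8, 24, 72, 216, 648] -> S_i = 8*3^i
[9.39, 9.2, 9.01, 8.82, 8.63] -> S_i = 9.39 + -0.19*i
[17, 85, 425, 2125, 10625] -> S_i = 17*5^i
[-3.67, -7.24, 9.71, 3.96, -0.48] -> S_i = Random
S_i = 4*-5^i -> [4, -20, 100, -500, 2500]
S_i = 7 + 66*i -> [7, 73, 139, 205, 271]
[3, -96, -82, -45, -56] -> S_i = Random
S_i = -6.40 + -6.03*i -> [-6.4, -12.43, -18.46, -24.49, -30.52]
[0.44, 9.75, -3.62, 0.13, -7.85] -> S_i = Random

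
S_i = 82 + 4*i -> [82, 86, 90, 94, 98]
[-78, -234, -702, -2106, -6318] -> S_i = -78*3^i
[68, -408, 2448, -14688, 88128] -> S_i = 68*-6^i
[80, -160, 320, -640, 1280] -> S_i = 80*-2^i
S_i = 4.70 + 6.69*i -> [4.7, 11.39, 18.08, 24.77, 31.46]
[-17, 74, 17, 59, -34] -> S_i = Random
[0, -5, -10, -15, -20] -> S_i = 0 + -5*i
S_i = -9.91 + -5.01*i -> [-9.91, -14.92, -19.93, -24.94, -29.95]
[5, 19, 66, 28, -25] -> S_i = Random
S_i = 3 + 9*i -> [3, 12, 21, 30, 39]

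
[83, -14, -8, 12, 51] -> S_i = Random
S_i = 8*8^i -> [8, 64, 512, 4096, 32768]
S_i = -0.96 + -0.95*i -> [-0.96, -1.91, -2.86, -3.81, -4.76]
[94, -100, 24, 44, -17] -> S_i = Random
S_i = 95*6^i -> [95, 570, 3420, 20520, 123120]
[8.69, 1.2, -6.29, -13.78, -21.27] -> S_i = 8.69 + -7.49*i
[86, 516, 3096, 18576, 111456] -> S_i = 86*6^i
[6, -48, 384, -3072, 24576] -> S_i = 6*-8^i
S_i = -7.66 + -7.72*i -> [-7.66, -15.38, -23.1, -30.82, -38.54]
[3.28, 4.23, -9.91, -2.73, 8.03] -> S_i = Random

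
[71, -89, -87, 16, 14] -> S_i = Random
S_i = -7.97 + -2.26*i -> [-7.97, -10.23, -12.49, -14.75, -17.01]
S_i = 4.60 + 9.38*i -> [4.6, 13.98, 23.36, 32.74, 42.12]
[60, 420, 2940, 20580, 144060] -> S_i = 60*7^i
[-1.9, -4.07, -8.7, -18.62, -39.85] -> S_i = -1.90*2.14^i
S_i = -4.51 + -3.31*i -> [-4.51, -7.82, -11.13, -14.44, -17.75]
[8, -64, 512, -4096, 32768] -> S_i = 8*-8^i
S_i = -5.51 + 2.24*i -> [-5.51, -3.27, -1.03, 1.21, 3.45]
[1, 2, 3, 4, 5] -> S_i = 1 + 1*i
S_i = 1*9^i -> [1, 9, 81, 729, 6561]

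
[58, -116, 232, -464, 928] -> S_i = 58*-2^i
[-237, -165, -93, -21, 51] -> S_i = -237 + 72*i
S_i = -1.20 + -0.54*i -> [-1.2, -1.74, -2.28, -2.82, -3.36]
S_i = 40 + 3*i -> [40, 43, 46, 49, 52]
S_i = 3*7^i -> [3, 21, 147, 1029, 7203]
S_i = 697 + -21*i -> [697, 676, 655, 634, 613]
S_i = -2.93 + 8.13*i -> [-2.93, 5.2, 13.33, 21.46, 29.59]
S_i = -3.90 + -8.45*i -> [-3.9, -12.35, -20.8, -29.25, -37.7]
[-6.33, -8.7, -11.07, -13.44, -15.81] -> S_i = -6.33 + -2.37*i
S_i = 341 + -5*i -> [341, 336, 331, 326, 321]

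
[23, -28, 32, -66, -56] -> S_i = Random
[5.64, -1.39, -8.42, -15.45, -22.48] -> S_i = 5.64 + -7.03*i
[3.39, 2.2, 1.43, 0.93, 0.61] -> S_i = 3.39*0.65^i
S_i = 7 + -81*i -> [7, -74, -155, -236, -317]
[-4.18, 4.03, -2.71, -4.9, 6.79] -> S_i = Random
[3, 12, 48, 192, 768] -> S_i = 3*4^i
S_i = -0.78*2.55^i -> [-0.78, -1.99, -5.07, -12.93, -32.98]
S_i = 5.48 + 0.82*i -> [5.48, 6.3, 7.12, 7.94, 8.76]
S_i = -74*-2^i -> [-74, 148, -296, 592, -1184]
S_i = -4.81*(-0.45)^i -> [-4.81, 2.16, -0.97, 0.44, -0.2]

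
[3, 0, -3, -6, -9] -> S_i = 3 + -3*i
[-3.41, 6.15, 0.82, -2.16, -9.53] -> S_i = Random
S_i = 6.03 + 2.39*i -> [6.03, 8.42, 10.81, 13.2, 15.59]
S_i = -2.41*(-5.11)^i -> [-2.41, 12.32, -62.93, 321.57, -1643.24]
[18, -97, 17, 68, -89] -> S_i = Random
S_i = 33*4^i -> [33, 132, 528, 2112, 8448]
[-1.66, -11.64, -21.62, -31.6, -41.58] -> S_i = -1.66 + -9.98*i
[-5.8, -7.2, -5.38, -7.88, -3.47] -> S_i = Random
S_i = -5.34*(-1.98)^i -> [-5.34, 10.57, -20.93, 41.45, -82.07]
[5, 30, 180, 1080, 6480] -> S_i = 5*6^i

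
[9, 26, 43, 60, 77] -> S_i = 9 + 17*i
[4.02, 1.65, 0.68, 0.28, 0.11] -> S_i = 4.02*0.41^i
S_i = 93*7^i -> [93, 651, 4557, 31899, 223293]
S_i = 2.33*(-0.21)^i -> [2.33, -0.49, 0.1, -0.02, 0.0]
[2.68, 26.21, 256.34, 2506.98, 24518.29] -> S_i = 2.68*9.78^i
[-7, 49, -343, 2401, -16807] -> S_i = -7*-7^i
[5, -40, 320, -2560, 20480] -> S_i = 5*-8^i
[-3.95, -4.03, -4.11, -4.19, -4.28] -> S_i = -3.95*1.02^i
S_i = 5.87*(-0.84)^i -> [5.87, -4.93, 4.14, -3.48, 2.92]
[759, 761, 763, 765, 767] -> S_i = 759 + 2*i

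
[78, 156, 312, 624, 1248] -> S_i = 78*2^i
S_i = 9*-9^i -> [9, -81, 729, -6561, 59049]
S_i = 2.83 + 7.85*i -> [2.83, 10.68, 18.53, 26.38, 34.23]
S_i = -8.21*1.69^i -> [-8.21, -13.87, -23.45, -39.63, -66.97]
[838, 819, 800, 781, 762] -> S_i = 838 + -19*i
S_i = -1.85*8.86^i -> [-1.85, -16.39, -145.22, -1286.69, -11400.05]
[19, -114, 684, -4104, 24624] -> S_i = 19*-6^i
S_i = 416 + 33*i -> [416, 449, 482, 515, 548]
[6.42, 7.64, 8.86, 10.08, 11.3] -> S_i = 6.42 + 1.22*i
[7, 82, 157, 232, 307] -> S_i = 7 + 75*i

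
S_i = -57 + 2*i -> [-57, -55, -53, -51, -49]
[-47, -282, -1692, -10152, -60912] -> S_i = -47*6^i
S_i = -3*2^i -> [-3, -6, -12, -24, -48]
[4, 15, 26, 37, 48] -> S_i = 4 + 11*i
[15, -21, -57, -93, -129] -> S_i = 15 + -36*i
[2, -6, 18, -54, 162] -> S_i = 2*-3^i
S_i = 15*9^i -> [15, 135, 1215, 10935, 98415]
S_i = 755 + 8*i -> [755, 763, 771, 779, 787]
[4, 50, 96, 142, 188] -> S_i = 4 + 46*i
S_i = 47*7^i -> [47, 329, 2303, 16121, 112847]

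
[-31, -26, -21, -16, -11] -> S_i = -31 + 5*i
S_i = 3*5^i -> [3, 15, 75, 375, 1875]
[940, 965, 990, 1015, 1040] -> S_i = 940 + 25*i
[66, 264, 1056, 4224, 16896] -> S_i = 66*4^i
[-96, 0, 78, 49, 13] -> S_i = Random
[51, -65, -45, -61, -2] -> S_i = Random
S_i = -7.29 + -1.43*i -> [-7.29, -8.72, -10.15, -11.58, -13.01]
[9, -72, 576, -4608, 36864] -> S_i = 9*-8^i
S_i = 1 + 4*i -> [1, 5, 9, 13, 17]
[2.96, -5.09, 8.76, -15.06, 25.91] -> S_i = 2.96*(-1.72)^i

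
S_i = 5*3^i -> [5, 15, 45, 135, 405]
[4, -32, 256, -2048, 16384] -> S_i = 4*-8^i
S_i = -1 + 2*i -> [-1, 1, 3, 5, 7]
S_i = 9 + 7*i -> [9, 16, 23, 30, 37]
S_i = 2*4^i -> [2, 8, 32, 128, 512]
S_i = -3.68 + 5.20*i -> [-3.68, 1.52, 6.72, 11.92, 17.12]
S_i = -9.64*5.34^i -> [-9.64, -51.48, -274.89, -1467.91, -7838.66]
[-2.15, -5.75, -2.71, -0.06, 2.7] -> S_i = Random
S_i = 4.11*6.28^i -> [4.11, 25.81, 162.09, 1017.94, 6392.64]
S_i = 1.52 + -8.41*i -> [1.52, -6.89, -15.3, -23.71, -32.12]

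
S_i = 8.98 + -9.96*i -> [8.98, -0.98, -10.94, -20.9, -30.86]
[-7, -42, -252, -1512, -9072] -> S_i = -7*6^i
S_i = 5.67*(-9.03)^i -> [5.67, -51.2, 462.34, -4174.9, 37699.37]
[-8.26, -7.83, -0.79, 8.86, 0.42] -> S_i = Random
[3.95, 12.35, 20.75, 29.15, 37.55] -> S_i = 3.95 + 8.40*i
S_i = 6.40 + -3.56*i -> [6.4, 2.84, -0.72, -4.28, -7.84]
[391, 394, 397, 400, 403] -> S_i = 391 + 3*i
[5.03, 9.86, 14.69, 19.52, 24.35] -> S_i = 5.03 + 4.83*i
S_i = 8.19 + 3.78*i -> [8.19, 11.97, 15.75, 19.53, 23.31]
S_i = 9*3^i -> [9, 27, 81, 243, 729]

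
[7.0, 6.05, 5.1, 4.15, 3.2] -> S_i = 7.00 + -0.95*i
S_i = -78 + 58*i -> [-78, -20, 38, 96, 154]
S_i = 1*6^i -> [1, 6, 36, 216, 1296]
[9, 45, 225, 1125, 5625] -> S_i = 9*5^i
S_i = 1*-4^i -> [1, -4, 16, -64, 256]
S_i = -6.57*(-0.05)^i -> [-6.57, 0.33, -0.02, 0.0, -0.0]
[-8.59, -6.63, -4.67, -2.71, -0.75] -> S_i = -8.59 + 1.96*i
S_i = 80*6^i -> [80, 480, 2880, 17280, 103680]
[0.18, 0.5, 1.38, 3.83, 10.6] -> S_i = 0.18*2.77^i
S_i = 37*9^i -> [37, 333, 2997, 26973, 242757]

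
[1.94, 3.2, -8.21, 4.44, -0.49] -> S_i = Random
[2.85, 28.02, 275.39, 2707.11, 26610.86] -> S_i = 2.85*9.83^i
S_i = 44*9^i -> [44, 396, 3564, 32076, 288684]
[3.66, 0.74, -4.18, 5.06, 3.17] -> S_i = Random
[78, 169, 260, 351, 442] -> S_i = 78 + 91*i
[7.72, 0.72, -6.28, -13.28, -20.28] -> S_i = 7.72 + -7.00*i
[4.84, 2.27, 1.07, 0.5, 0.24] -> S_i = 4.84*0.47^i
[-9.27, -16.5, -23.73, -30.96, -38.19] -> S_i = -9.27 + -7.23*i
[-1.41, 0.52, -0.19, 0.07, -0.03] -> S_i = -1.41*(-0.37)^i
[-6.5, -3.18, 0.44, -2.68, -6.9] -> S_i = Random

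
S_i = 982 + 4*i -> [982, 986, 990, 994, 998]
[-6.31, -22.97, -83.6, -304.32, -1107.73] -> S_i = -6.31*3.64^i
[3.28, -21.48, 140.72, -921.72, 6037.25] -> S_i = 3.28*(-6.55)^i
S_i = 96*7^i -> [96, 672, 4704, 32928, 230496]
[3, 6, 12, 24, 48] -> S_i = 3*2^i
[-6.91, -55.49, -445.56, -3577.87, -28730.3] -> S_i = -6.91*8.03^i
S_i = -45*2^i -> [-45, -90, -180, -360, -720]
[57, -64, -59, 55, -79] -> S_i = Random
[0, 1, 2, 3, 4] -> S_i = 0 + 1*i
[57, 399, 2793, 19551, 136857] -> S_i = 57*7^i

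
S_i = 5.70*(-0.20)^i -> [5.7, -1.14, 0.23, -0.05, 0.01]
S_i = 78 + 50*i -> [78, 128, 178, 228, 278]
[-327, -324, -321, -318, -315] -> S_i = -327 + 3*i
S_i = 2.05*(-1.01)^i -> [2.05, -2.07, 2.09, -2.11, 2.13]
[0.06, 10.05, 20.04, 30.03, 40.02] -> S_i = 0.06 + 9.99*i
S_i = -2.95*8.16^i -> [-2.95, -24.07, -196.43, -1602.85, -13079.24]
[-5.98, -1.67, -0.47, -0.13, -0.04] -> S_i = -5.98*0.28^i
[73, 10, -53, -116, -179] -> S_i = 73 + -63*i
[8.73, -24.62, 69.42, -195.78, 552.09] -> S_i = 8.73*(-2.82)^i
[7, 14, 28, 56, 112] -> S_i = 7*2^i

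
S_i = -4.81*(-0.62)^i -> [-4.81, 2.98, -1.85, 1.15, -0.71]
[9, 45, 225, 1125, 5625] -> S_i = 9*5^i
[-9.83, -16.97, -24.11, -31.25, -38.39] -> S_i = -9.83 + -7.14*i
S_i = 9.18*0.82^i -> [9.18, 7.53, 6.17, 5.06, 4.15]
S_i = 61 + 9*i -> [61, 70, 79, 88, 97]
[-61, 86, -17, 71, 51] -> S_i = Random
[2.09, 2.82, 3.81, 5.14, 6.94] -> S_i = 2.09*1.35^i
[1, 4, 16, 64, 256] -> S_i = 1*4^i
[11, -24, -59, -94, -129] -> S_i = 11 + -35*i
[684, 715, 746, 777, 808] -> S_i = 684 + 31*i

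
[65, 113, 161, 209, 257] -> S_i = 65 + 48*i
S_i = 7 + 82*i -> [7, 89, 171, 253, 335]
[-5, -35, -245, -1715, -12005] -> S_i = -5*7^i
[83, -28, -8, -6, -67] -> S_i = Random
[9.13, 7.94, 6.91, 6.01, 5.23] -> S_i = 9.13*0.87^i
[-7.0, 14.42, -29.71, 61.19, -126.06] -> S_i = -7.00*(-2.06)^i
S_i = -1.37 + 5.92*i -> [-1.37, 4.55, 10.47, 16.39, 22.31]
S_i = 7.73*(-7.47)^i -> [7.73, -57.74, 431.34, -3222.12, 24069.21]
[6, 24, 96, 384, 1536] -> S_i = 6*4^i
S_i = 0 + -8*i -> [0, -8, -16, -24, -32]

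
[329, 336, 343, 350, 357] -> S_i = 329 + 7*i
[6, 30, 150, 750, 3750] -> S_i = 6*5^i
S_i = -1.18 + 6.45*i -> [-1.18, 5.27, 11.72, 18.17, 24.62]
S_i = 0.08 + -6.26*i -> [0.08, -6.18, -12.44, -18.7, -24.96]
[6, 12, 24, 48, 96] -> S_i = 6*2^i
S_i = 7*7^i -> [7, 49, 343, 2401, 16807]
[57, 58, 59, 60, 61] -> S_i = 57 + 1*i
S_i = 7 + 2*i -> [7, 9, 11, 13, 15]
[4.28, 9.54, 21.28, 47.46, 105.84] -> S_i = 4.28*2.23^i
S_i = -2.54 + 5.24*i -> [-2.54, 2.7, 7.94, 13.18, 18.42]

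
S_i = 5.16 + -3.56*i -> [5.16, 1.6, -1.96, -5.52, -9.08]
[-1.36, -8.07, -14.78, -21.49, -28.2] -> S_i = -1.36 + -6.71*i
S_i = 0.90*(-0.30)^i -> [0.9, -0.27, 0.08, -0.02, 0.01]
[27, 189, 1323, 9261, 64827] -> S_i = 27*7^i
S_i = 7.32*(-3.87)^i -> [7.32, -28.33, 109.63, -424.27, 1641.93]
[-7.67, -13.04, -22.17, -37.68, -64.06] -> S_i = -7.67*1.70^i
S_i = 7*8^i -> [7, 56, 448, 3584, 28672]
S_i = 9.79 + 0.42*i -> [9.79, 10.21, 10.63, 11.05, 11.47]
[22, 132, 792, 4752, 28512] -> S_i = 22*6^i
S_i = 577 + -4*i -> [577, 573, 569, 565, 561]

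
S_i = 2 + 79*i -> [2, 81, 160, 239, 318]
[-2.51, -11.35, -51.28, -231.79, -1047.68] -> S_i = -2.51*4.52^i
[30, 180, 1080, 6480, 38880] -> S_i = 30*6^i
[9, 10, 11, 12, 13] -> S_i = 9 + 1*i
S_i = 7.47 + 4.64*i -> [7.47, 12.11, 16.75, 21.39, 26.03]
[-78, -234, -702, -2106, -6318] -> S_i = -78*3^i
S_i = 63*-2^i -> [63, -126, 252, -504, 1008]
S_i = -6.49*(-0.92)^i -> [-6.49, 5.97, -5.49, 5.05, -4.65]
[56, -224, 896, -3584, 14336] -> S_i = 56*-4^i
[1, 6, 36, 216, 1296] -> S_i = 1*6^i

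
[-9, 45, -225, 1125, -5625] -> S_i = -9*-5^i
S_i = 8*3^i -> [8, 24, 72, 216, 648]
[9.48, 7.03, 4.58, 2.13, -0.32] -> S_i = 9.48 + -2.45*i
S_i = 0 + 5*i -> [0, 5, 10, 15, 20]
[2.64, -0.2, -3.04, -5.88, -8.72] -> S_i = 2.64 + -2.84*i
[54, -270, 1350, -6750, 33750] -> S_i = 54*-5^i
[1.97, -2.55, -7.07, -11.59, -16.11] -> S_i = 1.97 + -4.52*i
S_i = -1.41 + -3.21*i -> [-1.41, -4.62, -7.83, -11.04, -14.25]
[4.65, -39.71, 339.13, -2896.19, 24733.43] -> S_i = 4.65*(-8.54)^i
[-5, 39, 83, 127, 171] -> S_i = -5 + 44*i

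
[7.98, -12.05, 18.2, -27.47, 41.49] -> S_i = 7.98*(-1.51)^i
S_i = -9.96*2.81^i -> [-9.96, -27.99, -78.65, -220.99, -620.99]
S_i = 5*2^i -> [5, 10, 20, 40, 80]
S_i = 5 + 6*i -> [5, 11, 17, 23, 29]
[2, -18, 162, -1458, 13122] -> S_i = 2*-9^i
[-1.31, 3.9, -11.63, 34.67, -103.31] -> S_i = -1.31*(-2.98)^i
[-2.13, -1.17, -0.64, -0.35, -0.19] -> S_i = -2.13*0.55^i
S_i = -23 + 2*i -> [-23, -21, -19, -17, -15]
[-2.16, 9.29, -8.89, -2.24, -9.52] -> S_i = Random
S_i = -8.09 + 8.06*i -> [-8.09, -0.03, 8.03, 16.09, 24.15]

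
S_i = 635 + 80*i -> [635, 715, 795, 875, 955]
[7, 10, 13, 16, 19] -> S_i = 7 + 3*i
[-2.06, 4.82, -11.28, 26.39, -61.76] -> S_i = -2.06*(-2.34)^i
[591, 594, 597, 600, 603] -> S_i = 591 + 3*i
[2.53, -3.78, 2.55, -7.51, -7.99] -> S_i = Random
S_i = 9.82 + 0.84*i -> [9.82, 10.66, 11.5, 12.34, 13.18]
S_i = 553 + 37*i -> [553, 590, 627, 664, 701]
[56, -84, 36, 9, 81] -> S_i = Random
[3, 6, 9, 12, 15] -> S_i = 3 + 3*i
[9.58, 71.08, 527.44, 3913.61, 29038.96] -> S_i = 9.58*7.42^i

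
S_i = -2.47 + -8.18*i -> [-2.47, -10.65, -18.83, -27.01, -35.19]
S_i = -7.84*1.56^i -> [-7.84, -12.23, -19.08, -29.76, -46.43]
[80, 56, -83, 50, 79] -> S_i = Random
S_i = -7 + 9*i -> [-7, 2, 11, 20, 29]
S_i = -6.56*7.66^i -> [-6.56, -50.25, -384.91, -2948.43, -22584.94]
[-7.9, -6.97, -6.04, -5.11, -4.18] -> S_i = -7.90 + 0.93*i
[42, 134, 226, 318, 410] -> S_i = 42 + 92*i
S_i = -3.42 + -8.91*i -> [-3.42, -12.33, -21.24, -30.15, -39.06]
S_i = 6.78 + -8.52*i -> [6.78, -1.74, -10.26, -18.78, -27.3]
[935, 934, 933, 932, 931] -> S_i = 935 + -1*i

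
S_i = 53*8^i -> [53, 424, 3392, 27136, 217088]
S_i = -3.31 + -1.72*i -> [-3.31, -5.03, -6.75, -8.47, -10.19]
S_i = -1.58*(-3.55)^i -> [-1.58, 5.61, -19.91, 70.69, -250.94]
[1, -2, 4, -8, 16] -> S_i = 1*-2^i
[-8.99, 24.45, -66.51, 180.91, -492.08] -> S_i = -8.99*(-2.72)^i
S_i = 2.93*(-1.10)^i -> [2.93, -3.22, 3.55, -3.9, 4.29]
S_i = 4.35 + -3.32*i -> [4.35, 1.03, -2.29, -5.61, -8.93]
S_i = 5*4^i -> [5, 20, 80, 320, 1280]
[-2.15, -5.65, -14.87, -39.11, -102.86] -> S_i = -2.15*2.63^i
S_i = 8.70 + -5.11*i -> [8.7, 3.59, -1.52, -6.63, -11.74]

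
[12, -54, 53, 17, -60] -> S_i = Random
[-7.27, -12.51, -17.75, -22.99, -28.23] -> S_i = -7.27 + -5.24*i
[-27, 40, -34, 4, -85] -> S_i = Random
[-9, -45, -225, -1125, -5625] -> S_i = -9*5^i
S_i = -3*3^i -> [-3, -9, -27, -81, -243]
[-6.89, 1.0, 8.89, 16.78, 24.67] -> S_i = -6.89 + 7.89*i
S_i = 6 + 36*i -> [6, 42, 78, 114, 150]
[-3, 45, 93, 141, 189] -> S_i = -3 + 48*i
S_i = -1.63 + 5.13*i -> [-1.63, 3.5, 8.63, 13.76, 18.89]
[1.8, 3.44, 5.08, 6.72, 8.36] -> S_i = 1.80 + 1.64*i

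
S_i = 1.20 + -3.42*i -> [1.2, -2.22, -5.64, -9.06, -12.48]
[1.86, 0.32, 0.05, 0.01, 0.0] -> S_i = 1.86*0.17^i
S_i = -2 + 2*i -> [-2, 0, 2, 4, 6]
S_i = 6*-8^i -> [6, -48, 384, -3072, 24576]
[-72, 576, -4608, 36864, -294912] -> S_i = -72*-8^i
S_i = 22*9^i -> [22, 198, 1782, 16038, 144342]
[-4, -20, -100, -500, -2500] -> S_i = -4*5^i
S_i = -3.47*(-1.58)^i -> [-3.47, 5.48, -8.66, 13.69, -21.63]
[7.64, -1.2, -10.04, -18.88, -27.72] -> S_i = 7.64 + -8.84*i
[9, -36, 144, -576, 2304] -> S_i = 9*-4^i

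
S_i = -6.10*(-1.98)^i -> [-6.1, 12.08, -23.91, 47.35, -93.75]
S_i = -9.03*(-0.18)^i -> [-9.03, 1.63, -0.29, 0.05, -0.01]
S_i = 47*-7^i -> [47, -329, 2303, -16121, 112847]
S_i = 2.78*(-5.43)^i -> [2.78, -15.1, 81.97, -445.09, 2416.82]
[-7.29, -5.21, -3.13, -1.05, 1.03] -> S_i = -7.29 + 2.08*i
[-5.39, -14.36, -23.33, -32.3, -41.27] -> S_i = -5.39 + -8.97*i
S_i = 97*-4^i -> [97, -388, 1552, -6208, 24832]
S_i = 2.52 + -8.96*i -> [2.52, -6.44, -15.4, -24.36, -33.32]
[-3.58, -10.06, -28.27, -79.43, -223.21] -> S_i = -3.58*2.81^i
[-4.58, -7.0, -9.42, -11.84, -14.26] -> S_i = -4.58 + -2.42*i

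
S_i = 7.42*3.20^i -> [7.42, 23.74, 75.98, 243.14, 778.04]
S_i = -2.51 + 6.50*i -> [-2.51, 3.99, 10.49, 16.99, 23.49]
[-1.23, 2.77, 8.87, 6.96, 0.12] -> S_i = Random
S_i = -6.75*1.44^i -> [-6.75, -9.72, -14.0, -20.16, -29.02]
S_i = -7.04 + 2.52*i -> [-7.04, -4.52, -2.0, 0.52, 3.04]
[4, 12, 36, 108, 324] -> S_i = 4*3^i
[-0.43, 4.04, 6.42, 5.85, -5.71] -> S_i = Random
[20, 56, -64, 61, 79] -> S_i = Random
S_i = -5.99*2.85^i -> [-5.99, -17.07, -48.65, -138.66, -395.19]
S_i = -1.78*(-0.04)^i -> [-1.78, 0.07, -0.0, 0.0, -0.0]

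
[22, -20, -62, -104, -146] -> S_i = 22 + -42*i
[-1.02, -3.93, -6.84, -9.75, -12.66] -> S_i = -1.02 + -2.91*i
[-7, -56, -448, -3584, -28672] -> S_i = -7*8^i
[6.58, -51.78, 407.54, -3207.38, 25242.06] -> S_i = 6.58*(-7.87)^i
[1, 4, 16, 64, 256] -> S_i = 1*4^i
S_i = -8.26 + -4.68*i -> [-8.26, -12.94, -17.62, -22.3, -26.98]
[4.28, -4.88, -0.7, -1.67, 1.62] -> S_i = Random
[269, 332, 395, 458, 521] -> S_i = 269 + 63*i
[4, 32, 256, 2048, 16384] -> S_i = 4*8^i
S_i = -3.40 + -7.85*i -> [-3.4, -11.25, -19.1, -26.95, -34.8]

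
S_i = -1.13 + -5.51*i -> [-1.13, -6.64, -12.15, -17.66, -23.17]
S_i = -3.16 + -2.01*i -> [-3.16, -5.17, -7.18, -9.19, -11.2]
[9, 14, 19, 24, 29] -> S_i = 9 + 5*i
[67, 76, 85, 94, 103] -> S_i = 67 + 9*i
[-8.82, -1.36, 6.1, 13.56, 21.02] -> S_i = -8.82 + 7.46*i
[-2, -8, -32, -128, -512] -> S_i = -2*4^i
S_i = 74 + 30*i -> [74, 104, 134, 164, 194]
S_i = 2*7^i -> [2, 14, 98, 686, 4802]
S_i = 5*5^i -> [5, 25, 125, 625, 3125]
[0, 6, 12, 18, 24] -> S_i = 0 + 6*i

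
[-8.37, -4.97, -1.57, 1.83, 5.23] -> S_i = -8.37 + 3.40*i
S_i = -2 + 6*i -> [-2, 4, 10, 16, 22]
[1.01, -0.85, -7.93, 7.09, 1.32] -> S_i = Random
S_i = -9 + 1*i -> [-9, -8, -7, -6, -5]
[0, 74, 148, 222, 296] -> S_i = 0 + 74*i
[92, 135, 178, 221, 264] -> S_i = 92 + 43*i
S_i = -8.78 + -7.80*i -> [-8.78, -16.58, -24.38, -32.18, -39.98]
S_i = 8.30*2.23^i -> [8.3, 18.51, 41.28, 92.04, 205.26]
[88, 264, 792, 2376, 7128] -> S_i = 88*3^i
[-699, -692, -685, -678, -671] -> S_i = -699 + 7*i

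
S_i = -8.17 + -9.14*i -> [-8.17, -17.31, -26.45, -35.59, -44.73]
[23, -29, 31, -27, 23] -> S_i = Random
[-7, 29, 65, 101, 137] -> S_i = -7 + 36*i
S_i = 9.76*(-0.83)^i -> [9.76, -8.1, 6.72, -5.58, 4.63]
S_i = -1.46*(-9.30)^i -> [-1.46, 13.58, -126.28, 1174.36, -10921.56]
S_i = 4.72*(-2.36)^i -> [4.72, -11.14, 26.29, -62.04, 146.42]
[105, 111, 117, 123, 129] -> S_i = 105 + 6*i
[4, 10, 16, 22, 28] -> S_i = 4 + 6*i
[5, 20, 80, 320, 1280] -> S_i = 5*4^i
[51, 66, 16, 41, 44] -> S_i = Random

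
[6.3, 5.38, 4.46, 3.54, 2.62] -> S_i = 6.30 + -0.92*i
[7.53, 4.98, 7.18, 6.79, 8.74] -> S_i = Random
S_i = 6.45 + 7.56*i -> [6.45, 14.01, 21.57, 29.13, 36.69]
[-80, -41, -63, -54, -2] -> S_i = Random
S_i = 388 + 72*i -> [388, 460, 532, 604, 676]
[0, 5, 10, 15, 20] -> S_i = 0 + 5*i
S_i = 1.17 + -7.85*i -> [1.17, -6.68, -14.53, -22.38, -30.23]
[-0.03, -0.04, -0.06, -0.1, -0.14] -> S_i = -0.03*1.47^i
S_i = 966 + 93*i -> [966, 1059, 1152, 1245, 1338]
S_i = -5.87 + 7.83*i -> [-5.87, 1.96, 9.79, 17.62, 25.45]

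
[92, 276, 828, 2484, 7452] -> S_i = 92*3^i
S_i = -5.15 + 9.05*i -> [-5.15, 3.9, 12.95, 22.0, 31.05]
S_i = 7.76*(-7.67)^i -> [7.76, -59.52, 456.51, -3501.45, 26856.11]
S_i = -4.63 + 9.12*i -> [-4.63, 4.49, 13.61, 22.73, 31.85]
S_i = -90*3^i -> [-90, -270, -810, -2430, -7290]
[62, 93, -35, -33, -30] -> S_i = Random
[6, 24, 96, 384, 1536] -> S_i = 6*4^i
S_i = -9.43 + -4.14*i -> [-9.43, -13.57, -17.71, -21.85, -25.99]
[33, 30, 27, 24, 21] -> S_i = 33 + -3*i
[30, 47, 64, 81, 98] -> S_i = 30 + 17*i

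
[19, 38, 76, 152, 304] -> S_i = 19*2^i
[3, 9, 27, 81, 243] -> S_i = 3*3^i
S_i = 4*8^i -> [4, 32, 256, 2048, 16384]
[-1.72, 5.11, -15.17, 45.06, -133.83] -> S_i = -1.72*(-2.97)^i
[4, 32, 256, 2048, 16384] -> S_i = 4*8^i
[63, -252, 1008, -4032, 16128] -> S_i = 63*-4^i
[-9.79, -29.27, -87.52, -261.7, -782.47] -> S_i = -9.79*2.99^i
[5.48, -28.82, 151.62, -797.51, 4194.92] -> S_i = 5.48*(-5.26)^i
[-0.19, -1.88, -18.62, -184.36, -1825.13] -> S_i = -0.19*9.90^i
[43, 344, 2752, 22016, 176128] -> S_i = 43*8^i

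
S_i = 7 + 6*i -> [7, 13, 19, 25, 31]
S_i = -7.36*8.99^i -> [-7.36, -66.17, -594.84, -5347.58, -48074.7]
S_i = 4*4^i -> [4, 16, 64, 256, 1024]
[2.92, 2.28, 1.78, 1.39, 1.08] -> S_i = 2.92*0.78^i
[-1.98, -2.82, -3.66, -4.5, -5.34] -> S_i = -1.98 + -0.84*i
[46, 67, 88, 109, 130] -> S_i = 46 + 21*i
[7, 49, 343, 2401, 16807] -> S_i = 7*7^i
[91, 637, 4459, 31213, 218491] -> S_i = 91*7^i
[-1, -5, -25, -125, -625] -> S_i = -1*5^i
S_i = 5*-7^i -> [5, -35, 245, -1715, 12005]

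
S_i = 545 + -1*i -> [545, 544, 543, 542, 541]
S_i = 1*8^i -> [1, 8, 64, 512, 4096]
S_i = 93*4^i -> [93, 372, 1488, 5952, 23808]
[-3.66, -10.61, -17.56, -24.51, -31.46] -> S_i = -3.66 + -6.95*i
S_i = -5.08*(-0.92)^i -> [-5.08, 4.67, -4.3, 3.96, -3.64]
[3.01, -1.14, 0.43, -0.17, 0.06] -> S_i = 3.01*(-0.38)^i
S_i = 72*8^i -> [72, 576, 4608, 36864, 294912]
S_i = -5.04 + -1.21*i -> [-5.04, -6.25, -7.46, -8.67, -9.88]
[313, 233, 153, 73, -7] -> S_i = 313 + -80*i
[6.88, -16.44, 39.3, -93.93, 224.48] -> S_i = 6.88*(-2.39)^i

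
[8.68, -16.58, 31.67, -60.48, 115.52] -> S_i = 8.68*(-1.91)^i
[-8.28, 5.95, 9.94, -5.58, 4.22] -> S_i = Random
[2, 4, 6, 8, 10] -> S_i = 2 + 2*i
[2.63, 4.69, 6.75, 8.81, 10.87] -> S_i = 2.63 + 2.06*i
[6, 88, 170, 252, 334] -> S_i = 6 + 82*i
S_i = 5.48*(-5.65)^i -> [5.48, -30.96, 174.94, -988.38, 5584.37]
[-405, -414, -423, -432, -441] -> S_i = -405 + -9*i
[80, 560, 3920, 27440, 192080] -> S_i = 80*7^i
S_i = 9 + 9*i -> [9, 18, 27, 36, 45]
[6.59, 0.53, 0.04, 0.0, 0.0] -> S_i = 6.59*0.08^i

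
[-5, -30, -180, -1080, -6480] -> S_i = -5*6^i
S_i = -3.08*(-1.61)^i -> [-3.08, 4.96, -7.98, 12.85, -20.69]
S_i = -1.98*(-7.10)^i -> [-1.98, 14.06, -99.81, 708.66, -5031.51]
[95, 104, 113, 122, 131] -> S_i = 95 + 9*i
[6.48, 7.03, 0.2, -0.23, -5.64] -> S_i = Random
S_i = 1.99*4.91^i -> [1.99, 9.77, 47.98, 235.56, 1156.59]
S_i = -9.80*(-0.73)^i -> [-9.8, 7.15, -5.22, 3.81, -2.78]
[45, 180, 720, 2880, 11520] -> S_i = 45*4^i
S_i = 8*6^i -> [8, 48, 288, 1728, 10368]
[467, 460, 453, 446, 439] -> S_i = 467 + -7*i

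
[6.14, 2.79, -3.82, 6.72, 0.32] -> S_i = Random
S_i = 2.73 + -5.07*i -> [2.73, -2.34, -7.41, -12.48, -17.55]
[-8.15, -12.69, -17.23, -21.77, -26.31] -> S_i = -8.15 + -4.54*i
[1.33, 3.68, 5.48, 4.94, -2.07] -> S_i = Random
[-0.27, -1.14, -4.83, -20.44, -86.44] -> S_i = -0.27*4.23^i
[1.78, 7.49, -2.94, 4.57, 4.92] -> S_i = Random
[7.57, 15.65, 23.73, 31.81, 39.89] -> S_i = 7.57 + 8.08*i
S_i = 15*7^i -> [15, 105, 735, 5145, 36015]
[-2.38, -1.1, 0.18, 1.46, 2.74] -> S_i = -2.38 + 1.28*i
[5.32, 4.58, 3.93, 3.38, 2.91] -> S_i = 5.32*0.86^i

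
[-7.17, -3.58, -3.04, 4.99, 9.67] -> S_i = Random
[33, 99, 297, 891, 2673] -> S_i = 33*3^i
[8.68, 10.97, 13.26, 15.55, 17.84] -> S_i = 8.68 + 2.29*i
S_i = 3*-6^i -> [3, -18, 108, -648, 3888]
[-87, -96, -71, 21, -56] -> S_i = Random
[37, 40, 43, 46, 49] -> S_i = 37 + 3*i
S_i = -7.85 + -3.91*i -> [-7.85, -11.76, -15.67, -19.58, -23.49]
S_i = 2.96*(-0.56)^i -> [2.96, -1.66, 0.93, -0.52, 0.29]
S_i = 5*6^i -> [5, 30, 180, 1080, 6480]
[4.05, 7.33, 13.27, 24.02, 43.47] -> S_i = 4.05*1.81^i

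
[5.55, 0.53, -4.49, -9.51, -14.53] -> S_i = 5.55 + -5.02*i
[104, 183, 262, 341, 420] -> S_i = 104 + 79*i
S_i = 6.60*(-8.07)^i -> [6.6, -53.26, 429.82, -3468.68, 27992.27]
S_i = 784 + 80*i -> [784, 864, 944, 1024, 1104]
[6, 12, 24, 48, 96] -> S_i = 6*2^i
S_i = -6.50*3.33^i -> [-6.5, -21.64, -72.08, -240.02, -799.26]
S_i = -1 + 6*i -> [-1, 5, 11, 17, 23]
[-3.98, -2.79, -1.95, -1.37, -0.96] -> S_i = -3.98*0.70^i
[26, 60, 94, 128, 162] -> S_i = 26 + 34*i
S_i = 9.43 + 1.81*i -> [9.43, 11.24, 13.05, 14.86, 16.67]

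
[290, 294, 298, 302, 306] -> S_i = 290 + 4*i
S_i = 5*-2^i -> [5, -10, 20, -40, 80]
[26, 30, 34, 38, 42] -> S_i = 26 + 4*i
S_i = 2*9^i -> [2, 18, 162, 1458, 13122]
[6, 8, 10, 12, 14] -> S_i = 6 + 2*i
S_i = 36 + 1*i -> [36, 37, 38, 39, 40]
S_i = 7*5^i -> [7, 35, 175, 875, 4375]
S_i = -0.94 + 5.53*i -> [-0.94, 4.59, 10.12, 15.65, 21.18]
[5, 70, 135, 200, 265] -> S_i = 5 + 65*i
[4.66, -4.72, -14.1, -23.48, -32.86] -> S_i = 4.66 + -9.38*i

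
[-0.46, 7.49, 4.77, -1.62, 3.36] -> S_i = Random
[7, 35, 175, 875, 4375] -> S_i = 7*5^i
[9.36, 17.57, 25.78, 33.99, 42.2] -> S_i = 9.36 + 8.21*i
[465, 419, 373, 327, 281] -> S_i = 465 + -46*i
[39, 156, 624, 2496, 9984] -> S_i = 39*4^i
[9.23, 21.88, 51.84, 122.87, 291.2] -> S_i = 9.23*2.37^i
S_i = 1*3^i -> [1, 3, 9, 27, 81]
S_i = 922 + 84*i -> [922, 1006, 1090, 1174, 1258]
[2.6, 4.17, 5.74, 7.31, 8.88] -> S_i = 2.60 + 1.57*i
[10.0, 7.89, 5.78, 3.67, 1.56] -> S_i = 10.00 + -2.11*i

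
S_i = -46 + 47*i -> [-46, 1, 48, 95, 142]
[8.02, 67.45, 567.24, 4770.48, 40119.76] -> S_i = 8.02*8.41^i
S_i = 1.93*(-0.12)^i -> [1.93, -0.23, 0.03, -0.0, 0.0]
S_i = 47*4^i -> [47, 188, 752, 3008, 12032]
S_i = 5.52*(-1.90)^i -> [5.52, -10.49, 19.93, -37.86, 71.94]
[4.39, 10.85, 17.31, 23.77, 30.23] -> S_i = 4.39 + 6.46*i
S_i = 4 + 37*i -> [4, 41, 78, 115, 152]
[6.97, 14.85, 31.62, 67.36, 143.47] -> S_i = 6.97*2.13^i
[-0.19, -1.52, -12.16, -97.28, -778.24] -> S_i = -0.19*8.00^i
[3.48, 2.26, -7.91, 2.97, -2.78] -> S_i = Random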